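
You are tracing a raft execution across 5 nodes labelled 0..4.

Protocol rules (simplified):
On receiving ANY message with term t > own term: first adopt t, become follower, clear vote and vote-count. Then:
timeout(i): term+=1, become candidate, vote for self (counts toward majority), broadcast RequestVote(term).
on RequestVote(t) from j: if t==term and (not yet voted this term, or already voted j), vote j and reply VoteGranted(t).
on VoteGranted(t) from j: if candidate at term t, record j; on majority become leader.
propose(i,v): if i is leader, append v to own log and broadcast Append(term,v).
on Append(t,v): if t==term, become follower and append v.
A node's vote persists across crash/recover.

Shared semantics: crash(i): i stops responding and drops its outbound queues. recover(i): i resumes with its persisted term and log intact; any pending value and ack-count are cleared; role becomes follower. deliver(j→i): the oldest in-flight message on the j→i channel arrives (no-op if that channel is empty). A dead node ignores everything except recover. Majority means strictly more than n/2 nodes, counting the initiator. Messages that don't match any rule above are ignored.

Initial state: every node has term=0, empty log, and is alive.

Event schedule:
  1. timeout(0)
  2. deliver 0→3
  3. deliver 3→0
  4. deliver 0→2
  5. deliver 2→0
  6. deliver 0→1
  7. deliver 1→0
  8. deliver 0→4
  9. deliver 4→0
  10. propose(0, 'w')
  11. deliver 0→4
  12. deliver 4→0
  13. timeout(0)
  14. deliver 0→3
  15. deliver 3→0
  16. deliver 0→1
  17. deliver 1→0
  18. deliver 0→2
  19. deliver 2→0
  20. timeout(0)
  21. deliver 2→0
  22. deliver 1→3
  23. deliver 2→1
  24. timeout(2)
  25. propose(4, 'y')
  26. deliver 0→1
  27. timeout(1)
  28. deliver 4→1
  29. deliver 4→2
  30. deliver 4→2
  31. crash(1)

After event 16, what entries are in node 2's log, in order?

step 1 timeout(0): 0={cand,t=1,log=-}
step 2 deliver 0→3: 3={foll,t=1,log=-}
step 3 deliver 3→0: —
step 4 deliver 0→2: 2={foll,t=1,log=-}
step 5 deliver 2→0: 0={lead,t=1,log=-}
step 6 deliver 0→1: 1={foll,t=1,log=-}
step 7 deliver 1→0: —
step 8 deliver 0→4: 4={foll,t=1,log=-}
step 9 deliver 4→0: —
step 10 propose(0,'w'): 0={lead,t=1,log=w}
step 11 deliver 0→4: 4={foll,t=1,log=w}
step 12 deliver 4→0: —
step 13 timeout(0): 0={cand,t=2,log=w}
step 14 deliver 0→3: 3={foll,t=1,log=w}
step 15 deliver 3→0: —
step 16 deliver 0→1: 1={foll,t=1,log=w}

empty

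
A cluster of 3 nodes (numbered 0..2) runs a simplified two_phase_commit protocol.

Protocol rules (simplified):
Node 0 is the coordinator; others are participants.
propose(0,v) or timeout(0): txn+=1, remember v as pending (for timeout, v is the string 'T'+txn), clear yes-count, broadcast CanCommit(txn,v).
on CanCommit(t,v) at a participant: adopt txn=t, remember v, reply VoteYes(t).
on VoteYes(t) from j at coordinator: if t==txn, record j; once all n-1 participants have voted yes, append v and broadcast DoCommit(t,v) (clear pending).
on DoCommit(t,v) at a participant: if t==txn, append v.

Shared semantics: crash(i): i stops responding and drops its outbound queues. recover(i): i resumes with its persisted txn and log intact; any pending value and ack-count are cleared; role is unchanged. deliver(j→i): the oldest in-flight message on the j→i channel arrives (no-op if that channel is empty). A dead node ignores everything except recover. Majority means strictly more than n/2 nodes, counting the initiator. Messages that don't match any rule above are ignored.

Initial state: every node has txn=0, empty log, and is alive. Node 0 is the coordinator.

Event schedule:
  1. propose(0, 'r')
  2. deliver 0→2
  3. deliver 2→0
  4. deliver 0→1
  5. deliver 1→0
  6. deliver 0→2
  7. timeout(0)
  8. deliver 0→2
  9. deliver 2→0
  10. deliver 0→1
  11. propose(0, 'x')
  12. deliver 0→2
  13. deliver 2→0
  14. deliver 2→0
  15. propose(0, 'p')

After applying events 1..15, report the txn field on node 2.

3

after 1 — propose(0,'r'): n0:coor/t1/[-]
after 2 — deliver 0→2: n2:part/t1/[-]
after 3 — deliver 2→0: ·
after 4 — deliver 0→1: n1:part/t1/[-]
after 5 — deliver 1→0: n0:coor/t1/[r]
after 6 — deliver 0→2: n2:part/t1/[r]
after 7 — timeout(0): n0:coor/t2/[r]
after 8 — deliver 0→2: n2:part/t2/[r]
after 9 — deliver 2→0: ·
after 10 — deliver 0→1: n1:part/t1/[r]
after 11 — propose(0,'x'): n0:coor/t3/[r]
after 12 — deliver 0→2: n2:part/t3/[r]
after 13 — deliver 2→0: ·
after 14 — deliver 2→0: ·
after 15 — propose(0,'p'): n0:coor/t4/[r]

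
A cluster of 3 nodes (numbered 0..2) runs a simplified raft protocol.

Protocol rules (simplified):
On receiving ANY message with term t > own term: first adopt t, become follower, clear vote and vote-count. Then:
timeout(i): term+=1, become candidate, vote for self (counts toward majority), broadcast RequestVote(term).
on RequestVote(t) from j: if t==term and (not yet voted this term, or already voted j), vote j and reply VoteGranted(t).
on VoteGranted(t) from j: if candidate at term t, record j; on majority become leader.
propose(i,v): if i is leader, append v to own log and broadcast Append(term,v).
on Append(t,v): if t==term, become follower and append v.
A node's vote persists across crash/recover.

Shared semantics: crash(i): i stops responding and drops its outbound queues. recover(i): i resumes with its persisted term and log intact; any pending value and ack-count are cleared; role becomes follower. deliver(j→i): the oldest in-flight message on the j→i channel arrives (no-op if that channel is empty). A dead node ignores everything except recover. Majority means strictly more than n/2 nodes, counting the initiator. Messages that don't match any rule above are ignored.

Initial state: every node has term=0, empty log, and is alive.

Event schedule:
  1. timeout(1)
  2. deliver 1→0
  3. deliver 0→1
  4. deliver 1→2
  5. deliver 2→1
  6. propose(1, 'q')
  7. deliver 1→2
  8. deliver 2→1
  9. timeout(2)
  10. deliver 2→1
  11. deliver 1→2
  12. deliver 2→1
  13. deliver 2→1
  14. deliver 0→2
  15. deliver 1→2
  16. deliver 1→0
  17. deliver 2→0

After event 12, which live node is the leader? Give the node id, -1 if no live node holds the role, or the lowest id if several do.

2

after 1 — timeout(1): n1:cand/t1/[-]
after 2 — deliver 1→0: n0:foll/t1/[-]
after 3 — deliver 0→1: n1:lead/t1/[-]
after 4 — deliver 1→2: n2:foll/t1/[-]
after 5 — deliver 2→1: ·
after 6 — propose(1,'q'): n1:lead/t1/[q]
after 7 — deliver 1→2: n2:foll/t1/[q]
after 8 — deliver 2→1: ·
after 9 — timeout(2): n2:cand/t2/[q]
after 10 — deliver 2→1: n1:foll/t2/[q]
after 11 — deliver 1→2: n2:lead/t2/[q]
after 12 — deliver 2→1: ·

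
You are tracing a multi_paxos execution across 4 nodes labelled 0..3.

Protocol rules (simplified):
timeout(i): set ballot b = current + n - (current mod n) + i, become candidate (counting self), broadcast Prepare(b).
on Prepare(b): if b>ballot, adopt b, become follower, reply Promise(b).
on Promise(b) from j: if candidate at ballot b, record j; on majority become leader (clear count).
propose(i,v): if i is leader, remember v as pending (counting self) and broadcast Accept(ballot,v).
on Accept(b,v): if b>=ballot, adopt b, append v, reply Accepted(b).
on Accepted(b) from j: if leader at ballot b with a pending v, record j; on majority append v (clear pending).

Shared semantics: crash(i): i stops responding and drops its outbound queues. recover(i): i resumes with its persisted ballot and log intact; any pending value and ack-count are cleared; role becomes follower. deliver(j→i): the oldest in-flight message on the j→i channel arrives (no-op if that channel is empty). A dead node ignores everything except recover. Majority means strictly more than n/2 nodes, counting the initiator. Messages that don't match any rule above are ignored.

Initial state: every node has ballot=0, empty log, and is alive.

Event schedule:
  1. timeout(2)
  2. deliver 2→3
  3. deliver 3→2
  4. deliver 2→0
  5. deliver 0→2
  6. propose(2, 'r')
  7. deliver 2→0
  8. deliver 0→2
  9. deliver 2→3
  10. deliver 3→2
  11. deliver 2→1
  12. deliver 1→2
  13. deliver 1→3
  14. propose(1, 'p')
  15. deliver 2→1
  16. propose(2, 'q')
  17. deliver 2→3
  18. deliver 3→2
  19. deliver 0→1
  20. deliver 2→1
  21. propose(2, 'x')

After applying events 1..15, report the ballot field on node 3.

6

1. timeout(2):  <2:cand b6 ->
2. deliver 2→3:  <3:foll b6 ->
3. deliver 3→2:  nop
4. deliver 2→0:  <0:foll b6 ->
5. deliver 0→2:  <2:lead b6 ->
6. propose(2,'r'):  nop
7. deliver 2→0:  <0:foll b6 r>
8. deliver 0→2:  nop
9. deliver 2→3:  <3:foll b6 r>
10. deliver 3→2:  <2:lead b6 r>
11. deliver 2→1:  <1:foll b6 ->
12. deliver 1→2:  nop
13. deliver 1→3:  nop
14. propose(1,'p'):  nop
15. deliver 2→1:  <1:foll b6 r>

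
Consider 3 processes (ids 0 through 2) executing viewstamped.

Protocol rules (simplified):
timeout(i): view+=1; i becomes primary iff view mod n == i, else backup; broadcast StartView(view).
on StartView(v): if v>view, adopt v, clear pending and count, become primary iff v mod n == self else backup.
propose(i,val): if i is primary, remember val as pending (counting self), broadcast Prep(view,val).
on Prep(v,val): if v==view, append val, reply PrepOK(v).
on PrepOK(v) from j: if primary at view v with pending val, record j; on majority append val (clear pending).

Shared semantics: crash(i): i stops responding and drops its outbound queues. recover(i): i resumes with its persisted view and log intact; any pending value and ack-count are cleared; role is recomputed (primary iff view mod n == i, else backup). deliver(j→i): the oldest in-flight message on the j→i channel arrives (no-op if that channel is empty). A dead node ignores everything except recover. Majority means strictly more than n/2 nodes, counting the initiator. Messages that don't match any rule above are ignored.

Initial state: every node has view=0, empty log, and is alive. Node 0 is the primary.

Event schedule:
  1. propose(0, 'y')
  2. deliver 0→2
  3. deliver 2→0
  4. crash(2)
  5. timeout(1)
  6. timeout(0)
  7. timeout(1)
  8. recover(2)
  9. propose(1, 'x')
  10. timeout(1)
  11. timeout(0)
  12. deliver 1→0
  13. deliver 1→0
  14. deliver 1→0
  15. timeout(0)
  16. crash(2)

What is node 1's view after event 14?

step 1 propose(0,'y'): —
step 2 deliver 0→2: 2={back,v=0,log=y}
step 3 deliver 2→0: 0={prim,v=0,log=y}
step 4 crash(2): 2={✗back,v=0,log=y}
step 5 timeout(1): 1={prim,v=1,log=-}
step 6 timeout(0): 0={back,v=1,log=y}
step 7 timeout(1): 1={back,v=2,log=-}
step 8 recover(2): 2={back,v=0,log=y}
step 9 propose(1,'x'): —
step 10 timeout(1): 1={back,v=3,log=-}
step 11 timeout(0): 0={back,v=2,log=y}
step 12 deliver 1→0: —
step 13 deliver 1→0: —
step 14 deliver 1→0: 0={prim,v=3,log=y}

3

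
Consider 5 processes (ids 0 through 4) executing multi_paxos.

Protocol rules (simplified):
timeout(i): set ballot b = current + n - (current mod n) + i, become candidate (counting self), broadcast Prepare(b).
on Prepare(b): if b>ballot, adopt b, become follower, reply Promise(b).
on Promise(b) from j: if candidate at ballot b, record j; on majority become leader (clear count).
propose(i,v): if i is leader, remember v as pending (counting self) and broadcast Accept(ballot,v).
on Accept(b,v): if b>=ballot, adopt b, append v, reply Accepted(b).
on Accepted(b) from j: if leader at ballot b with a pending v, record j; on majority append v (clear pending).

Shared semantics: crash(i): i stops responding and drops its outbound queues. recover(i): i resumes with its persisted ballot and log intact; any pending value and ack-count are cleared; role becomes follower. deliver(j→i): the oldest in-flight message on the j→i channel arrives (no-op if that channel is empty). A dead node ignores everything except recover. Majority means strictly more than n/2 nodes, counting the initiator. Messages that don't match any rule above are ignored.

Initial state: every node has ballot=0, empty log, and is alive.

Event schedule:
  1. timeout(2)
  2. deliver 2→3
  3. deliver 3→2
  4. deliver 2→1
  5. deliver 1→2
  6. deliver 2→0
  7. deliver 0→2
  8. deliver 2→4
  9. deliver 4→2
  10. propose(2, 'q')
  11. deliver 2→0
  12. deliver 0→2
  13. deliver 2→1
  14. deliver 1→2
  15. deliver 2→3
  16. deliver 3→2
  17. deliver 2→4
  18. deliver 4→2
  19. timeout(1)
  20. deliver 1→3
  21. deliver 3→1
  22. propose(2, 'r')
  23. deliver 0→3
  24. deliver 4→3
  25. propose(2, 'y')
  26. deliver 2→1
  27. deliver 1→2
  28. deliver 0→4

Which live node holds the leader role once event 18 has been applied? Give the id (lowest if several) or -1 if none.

step 1 timeout(2): 2={cand,b=7,log=-}
step 2 deliver 2→3: 3={foll,b=7,log=-}
step 3 deliver 3→2: —
step 4 deliver 2→1: 1={foll,b=7,log=-}
step 5 deliver 1→2: 2={lead,b=7,log=-}
step 6 deliver 2→0: 0={foll,b=7,log=-}
step 7 deliver 0→2: —
step 8 deliver 2→4: 4={foll,b=7,log=-}
step 9 deliver 4→2: —
step 10 propose(2,'q'): —
step 11 deliver 2→0: 0={foll,b=7,log=q}
step 12 deliver 0→2: —
step 13 deliver 2→1: 1={foll,b=7,log=q}
step 14 deliver 1→2: 2={lead,b=7,log=q}
step 15 deliver 2→3: 3={foll,b=7,log=q}
step 16 deliver 3→2: —
step 17 deliver 2→4: 4={foll,b=7,log=q}
step 18 deliver 4→2: —

2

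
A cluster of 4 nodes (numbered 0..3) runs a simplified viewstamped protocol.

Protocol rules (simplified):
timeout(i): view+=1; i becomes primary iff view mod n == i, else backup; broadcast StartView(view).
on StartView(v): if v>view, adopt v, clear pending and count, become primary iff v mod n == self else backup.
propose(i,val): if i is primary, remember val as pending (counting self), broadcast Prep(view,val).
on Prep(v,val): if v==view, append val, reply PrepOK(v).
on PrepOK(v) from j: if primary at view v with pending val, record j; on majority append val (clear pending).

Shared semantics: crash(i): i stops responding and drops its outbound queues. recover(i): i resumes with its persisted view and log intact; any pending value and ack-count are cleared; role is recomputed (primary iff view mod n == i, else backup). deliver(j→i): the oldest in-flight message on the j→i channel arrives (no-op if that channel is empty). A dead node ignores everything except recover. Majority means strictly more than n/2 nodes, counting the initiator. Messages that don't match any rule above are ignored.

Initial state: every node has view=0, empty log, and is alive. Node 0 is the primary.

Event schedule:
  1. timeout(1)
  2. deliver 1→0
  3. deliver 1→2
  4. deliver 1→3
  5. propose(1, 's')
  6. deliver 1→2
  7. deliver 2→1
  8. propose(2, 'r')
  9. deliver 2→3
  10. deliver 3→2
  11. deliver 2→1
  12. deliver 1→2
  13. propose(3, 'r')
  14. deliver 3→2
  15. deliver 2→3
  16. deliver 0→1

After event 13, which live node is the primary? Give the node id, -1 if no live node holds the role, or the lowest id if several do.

1. timeout(1):  <1:prim v1 ->
2. deliver 1→0:  <0:back v1 ->
3. deliver 1→2:  <2:back v1 ->
4. deliver 1→3:  <3:back v1 ->
5. propose(1,'s'):  nop
6. deliver 1→2:  <2:back v1 s>
7. deliver 2→1:  nop
8. propose(2,'r'):  nop
9. deliver 2→3:  nop
10. deliver 3→2:  nop
11. deliver 2→1:  nop
12. deliver 1→2:  nop
13. propose(3,'r'):  nop

1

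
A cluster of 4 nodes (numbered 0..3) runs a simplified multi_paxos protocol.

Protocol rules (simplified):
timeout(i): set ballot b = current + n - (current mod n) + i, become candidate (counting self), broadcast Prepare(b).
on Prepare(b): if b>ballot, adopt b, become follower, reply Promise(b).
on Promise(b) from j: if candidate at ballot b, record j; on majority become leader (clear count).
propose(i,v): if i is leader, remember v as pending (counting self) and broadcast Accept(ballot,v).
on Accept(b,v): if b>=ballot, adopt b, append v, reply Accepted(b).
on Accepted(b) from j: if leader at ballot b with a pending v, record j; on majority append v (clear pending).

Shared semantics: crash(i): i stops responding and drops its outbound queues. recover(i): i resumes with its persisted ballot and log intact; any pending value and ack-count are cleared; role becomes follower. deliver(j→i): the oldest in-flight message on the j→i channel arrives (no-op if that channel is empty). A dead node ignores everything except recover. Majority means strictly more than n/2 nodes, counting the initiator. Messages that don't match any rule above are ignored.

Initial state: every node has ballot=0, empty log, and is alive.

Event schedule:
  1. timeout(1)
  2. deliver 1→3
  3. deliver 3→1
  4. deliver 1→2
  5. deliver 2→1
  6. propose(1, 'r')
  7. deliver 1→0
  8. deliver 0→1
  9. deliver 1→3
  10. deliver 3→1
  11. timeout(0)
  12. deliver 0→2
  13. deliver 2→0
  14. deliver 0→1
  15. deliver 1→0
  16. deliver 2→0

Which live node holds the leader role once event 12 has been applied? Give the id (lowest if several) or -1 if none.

after 1 — timeout(1): n1:cand/b5/[-]
after 2 — deliver 1→3: n3:foll/b5/[-]
after 3 — deliver 3→1: ·
after 4 — deliver 1→2: n2:foll/b5/[-]
after 5 — deliver 2→1: n1:lead/b5/[-]
after 6 — propose(1,'r'): ·
after 7 — deliver 1→0: n0:foll/b5/[-]
after 8 — deliver 0→1: ·
after 9 — deliver 1→3: n3:foll/b5/[r]
after 10 — deliver 3→1: ·
after 11 — timeout(0): n0:cand/b8/[-]
after 12 — deliver 0→2: n2:foll/b8/[-]

1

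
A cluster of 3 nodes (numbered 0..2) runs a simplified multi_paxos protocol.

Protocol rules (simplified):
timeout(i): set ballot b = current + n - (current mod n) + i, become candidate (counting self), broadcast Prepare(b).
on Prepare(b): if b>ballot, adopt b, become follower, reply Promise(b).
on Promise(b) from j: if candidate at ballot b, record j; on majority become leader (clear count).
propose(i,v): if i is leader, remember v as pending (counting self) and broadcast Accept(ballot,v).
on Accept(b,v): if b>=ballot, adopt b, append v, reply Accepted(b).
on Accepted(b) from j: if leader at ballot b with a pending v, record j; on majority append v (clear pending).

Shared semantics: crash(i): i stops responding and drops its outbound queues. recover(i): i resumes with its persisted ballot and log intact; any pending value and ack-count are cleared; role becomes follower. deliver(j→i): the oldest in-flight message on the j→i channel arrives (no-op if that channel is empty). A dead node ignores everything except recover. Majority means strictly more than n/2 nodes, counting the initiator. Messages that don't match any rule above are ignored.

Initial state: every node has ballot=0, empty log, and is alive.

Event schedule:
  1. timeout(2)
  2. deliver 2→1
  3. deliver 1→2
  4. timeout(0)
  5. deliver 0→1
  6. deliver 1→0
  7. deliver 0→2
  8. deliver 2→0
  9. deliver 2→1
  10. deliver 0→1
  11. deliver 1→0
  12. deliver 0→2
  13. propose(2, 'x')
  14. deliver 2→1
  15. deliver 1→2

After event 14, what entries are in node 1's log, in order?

e1 timeout(2): 2[cand,b=5,-]
e2 deliver 2→1: 1[foll,b=5,-]
e3 deliver 1→2: 2[lead,b=5,-]
e4 timeout(0): 0[cand,b=3,-]
e5 deliver 0→1: ·
e6 deliver 1→0: ·
e7 deliver 0→2: ·
e8 deliver 2→0: 0[foll,b=5,-]
e9 deliver 2→1: ·
e10 deliver 0→1: ·
e11 deliver 1→0: ·
e12 deliver 0→2: ·
e13 propose(2,'x'): ·
e14 deliver 2→1: 1[foll,b=5,x]

x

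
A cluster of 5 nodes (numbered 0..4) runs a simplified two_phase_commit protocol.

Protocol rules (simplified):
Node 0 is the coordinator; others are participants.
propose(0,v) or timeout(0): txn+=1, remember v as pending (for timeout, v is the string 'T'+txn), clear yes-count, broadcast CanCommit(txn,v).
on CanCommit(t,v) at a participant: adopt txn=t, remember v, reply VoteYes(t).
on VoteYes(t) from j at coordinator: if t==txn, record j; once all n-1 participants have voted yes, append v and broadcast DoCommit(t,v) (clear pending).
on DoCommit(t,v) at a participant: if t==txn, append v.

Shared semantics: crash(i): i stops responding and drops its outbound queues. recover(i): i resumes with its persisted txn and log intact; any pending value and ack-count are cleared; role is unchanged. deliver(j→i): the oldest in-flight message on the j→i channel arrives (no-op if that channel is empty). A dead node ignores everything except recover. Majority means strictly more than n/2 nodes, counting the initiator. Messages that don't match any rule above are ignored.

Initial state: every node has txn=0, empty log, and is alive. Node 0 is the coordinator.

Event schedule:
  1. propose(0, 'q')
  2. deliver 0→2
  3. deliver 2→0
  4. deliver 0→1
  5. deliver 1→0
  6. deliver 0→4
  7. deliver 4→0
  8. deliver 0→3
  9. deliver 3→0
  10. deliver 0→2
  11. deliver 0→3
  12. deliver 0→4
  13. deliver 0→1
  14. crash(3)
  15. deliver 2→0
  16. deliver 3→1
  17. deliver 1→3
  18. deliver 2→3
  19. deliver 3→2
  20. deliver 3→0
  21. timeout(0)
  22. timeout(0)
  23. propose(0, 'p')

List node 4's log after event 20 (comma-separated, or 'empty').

after 1 — propose(0,'q'): n0:coor/t1/[-]
after 2 — deliver 0→2: n2:part/t1/[-]
after 3 — deliver 2→0: ·
after 4 — deliver 0→1: n1:part/t1/[-]
after 5 — deliver 1→0: ·
after 6 — deliver 0→4: n4:part/t1/[-]
after 7 — deliver 4→0: ·
after 8 — deliver 0→3: n3:part/t1/[-]
after 9 — deliver 3→0: n0:coor/t1/[q]
after 10 — deliver 0→2: n2:part/t1/[q]
after 11 — deliver 0→3: n3:part/t1/[q]
after 12 — deliver 0→4: n4:part/t1/[q]
after 13 — deliver 0→1: n1:part/t1/[q]
after 14 — crash(3): n3:✗part/t1/[q]
after 15 — deliver 2→0: ·
after 16 — deliver 3→1: ·
after 17 — deliver 1→3: ·
after 18 — deliver 2→3: ·
after 19 — deliver 3→2: ·
after 20 — deliver 3→0: ·

q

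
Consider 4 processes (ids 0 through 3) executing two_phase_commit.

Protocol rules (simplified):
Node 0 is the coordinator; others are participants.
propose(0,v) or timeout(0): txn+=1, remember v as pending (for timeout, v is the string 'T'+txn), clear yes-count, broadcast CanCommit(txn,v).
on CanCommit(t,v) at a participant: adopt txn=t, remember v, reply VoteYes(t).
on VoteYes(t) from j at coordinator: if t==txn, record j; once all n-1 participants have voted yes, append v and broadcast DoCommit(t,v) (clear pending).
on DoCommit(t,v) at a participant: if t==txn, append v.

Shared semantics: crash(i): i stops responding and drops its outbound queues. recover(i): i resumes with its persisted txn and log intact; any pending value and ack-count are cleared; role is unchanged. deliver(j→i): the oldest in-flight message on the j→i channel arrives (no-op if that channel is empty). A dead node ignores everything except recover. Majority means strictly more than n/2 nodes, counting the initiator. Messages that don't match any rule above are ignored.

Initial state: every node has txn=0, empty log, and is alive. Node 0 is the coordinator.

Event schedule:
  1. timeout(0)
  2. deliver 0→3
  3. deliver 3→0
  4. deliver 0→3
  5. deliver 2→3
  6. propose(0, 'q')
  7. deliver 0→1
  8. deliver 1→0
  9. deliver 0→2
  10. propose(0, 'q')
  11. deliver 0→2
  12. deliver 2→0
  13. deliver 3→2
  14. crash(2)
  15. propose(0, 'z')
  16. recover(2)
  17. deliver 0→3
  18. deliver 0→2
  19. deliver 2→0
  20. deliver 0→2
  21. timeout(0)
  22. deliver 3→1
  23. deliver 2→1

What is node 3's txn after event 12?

1

after 1 — timeout(0): n0:coor/t1/[-]
after 2 — deliver 0→3: n3:part/t1/[-]
after 3 — deliver 3→0: ·
after 4 — deliver 0→3: ·
after 5 — deliver 2→3: ·
after 6 — propose(0,'q'): n0:coor/t2/[-]
after 7 — deliver 0→1: n1:part/t1/[-]
after 8 — deliver 1→0: ·
after 9 — deliver 0→2: n2:part/t1/[-]
after 10 — propose(0,'q'): n0:coor/t3/[-]
after 11 — deliver 0→2: n2:part/t2/[-]
after 12 — deliver 2→0: ·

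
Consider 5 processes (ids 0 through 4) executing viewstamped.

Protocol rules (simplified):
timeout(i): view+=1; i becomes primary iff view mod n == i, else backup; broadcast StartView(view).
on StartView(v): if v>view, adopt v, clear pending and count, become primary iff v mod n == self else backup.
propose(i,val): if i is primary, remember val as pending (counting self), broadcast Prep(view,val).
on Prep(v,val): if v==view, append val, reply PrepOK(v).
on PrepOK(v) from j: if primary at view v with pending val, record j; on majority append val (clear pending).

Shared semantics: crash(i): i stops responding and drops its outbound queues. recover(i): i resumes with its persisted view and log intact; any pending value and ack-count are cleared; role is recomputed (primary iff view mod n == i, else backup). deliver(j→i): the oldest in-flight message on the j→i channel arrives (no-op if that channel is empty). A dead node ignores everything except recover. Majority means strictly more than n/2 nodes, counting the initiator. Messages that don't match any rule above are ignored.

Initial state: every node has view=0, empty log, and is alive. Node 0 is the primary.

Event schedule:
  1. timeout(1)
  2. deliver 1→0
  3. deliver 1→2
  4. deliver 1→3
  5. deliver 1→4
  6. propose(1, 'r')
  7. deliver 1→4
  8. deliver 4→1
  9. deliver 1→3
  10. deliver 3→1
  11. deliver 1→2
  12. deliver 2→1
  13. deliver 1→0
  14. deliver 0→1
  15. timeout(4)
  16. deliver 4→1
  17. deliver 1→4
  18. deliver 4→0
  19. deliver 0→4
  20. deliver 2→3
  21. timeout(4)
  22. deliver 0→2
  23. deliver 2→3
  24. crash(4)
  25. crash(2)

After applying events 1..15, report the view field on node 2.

1

e1 timeout(1): 1[prim,v=1,-]
e2 deliver 1→0: 0[back,v=1,-]
e3 deliver 1→2: 2[back,v=1,-]
e4 deliver 1→3: 3[back,v=1,-]
e5 deliver 1→4: 4[back,v=1,-]
e6 propose(1,'r'): ·
e7 deliver 1→4: 4[back,v=1,r]
e8 deliver 4→1: ·
e9 deliver 1→3: 3[back,v=1,r]
e10 deliver 3→1: 1[prim,v=1,r]
e11 deliver 1→2: 2[back,v=1,r]
e12 deliver 2→1: ·
e13 deliver 1→0: 0[back,v=1,r]
e14 deliver 0→1: ·
e15 timeout(4): 4[back,v=2,r]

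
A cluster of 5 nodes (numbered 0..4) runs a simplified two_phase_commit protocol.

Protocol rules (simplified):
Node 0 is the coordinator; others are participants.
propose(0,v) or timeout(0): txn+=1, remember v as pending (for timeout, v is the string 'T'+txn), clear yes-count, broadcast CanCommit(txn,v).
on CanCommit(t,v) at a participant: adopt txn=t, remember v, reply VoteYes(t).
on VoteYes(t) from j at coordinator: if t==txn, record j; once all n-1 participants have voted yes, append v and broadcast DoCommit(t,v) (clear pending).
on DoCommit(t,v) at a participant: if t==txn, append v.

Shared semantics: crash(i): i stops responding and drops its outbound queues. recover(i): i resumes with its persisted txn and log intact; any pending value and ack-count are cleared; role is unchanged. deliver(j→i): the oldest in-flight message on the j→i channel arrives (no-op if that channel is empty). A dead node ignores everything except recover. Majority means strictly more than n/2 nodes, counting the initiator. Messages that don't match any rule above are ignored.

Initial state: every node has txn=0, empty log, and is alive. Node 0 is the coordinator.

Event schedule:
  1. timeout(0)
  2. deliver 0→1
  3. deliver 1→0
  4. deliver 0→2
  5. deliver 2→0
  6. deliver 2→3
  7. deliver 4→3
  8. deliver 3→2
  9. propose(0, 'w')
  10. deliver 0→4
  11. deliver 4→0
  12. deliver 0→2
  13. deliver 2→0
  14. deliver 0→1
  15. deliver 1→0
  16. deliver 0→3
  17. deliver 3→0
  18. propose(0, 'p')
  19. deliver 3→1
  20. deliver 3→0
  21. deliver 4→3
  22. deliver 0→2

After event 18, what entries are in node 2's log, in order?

step 1 timeout(0): 0={coor,t=1,log=-}
step 2 deliver 0→1: 1={part,t=1,log=-}
step 3 deliver 1→0: —
step 4 deliver 0→2: 2={part,t=1,log=-}
step 5 deliver 2→0: —
step 6 deliver 2→3: —
step 7 deliver 4→3: —
step 8 deliver 3→2: —
step 9 propose(0,'w'): 0={coor,t=2,log=-}
step 10 deliver 0→4: 4={part,t=1,log=-}
step 11 deliver 4→0: —
step 12 deliver 0→2: 2={part,t=2,log=-}
step 13 deliver 2→0: —
step 14 deliver 0→1: 1={part,t=2,log=-}
step 15 deliver 1→0: —
step 16 deliver 0→3: 3={part,t=1,log=-}
step 17 deliver 3→0: —
step 18 propose(0,'p'): 0={coor,t=3,log=-}

empty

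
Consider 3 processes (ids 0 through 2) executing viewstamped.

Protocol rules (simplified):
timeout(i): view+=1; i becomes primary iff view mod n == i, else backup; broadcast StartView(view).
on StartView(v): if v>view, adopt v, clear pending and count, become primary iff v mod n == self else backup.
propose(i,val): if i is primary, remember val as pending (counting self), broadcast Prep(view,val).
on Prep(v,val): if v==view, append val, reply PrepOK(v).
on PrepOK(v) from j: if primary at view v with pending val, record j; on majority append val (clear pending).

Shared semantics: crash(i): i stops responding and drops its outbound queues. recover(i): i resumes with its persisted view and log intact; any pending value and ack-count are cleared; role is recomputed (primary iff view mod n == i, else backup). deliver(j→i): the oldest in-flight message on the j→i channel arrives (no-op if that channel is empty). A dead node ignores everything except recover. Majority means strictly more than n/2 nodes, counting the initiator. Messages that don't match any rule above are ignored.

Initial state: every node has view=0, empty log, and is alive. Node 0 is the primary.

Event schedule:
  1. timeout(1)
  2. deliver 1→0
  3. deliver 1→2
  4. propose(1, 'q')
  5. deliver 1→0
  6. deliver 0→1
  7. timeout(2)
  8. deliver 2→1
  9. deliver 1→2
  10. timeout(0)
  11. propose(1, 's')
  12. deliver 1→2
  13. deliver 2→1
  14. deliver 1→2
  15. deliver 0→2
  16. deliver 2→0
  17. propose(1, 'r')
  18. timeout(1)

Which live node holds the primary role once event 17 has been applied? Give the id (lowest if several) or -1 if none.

step 1 timeout(1): 1={prim,v=1,log=-}
step 2 deliver 1→0: 0={back,v=1,log=-}
step 3 deliver 1→2: 2={back,v=1,log=-}
step 4 propose(1,'q'): —
step 5 deliver 1→0: 0={back,v=1,log=q}
step 6 deliver 0→1: 1={prim,v=1,log=q}
step 7 timeout(2): 2={prim,v=2,log=-}
step 8 deliver 2→1: 1={back,v=2,log=q}
step 9 deliver 1→2: —
step 10 timeout(0): 0={back,v=2,log=q}
step 11 propose(1,'s'): —
step 12 deliver 1→2: —
step 13 deliver 2→1: —
step 14 deliver 1→2: —
step 15 deliver 0→2: —
step 16 deliver 2→0: —
step 17 propose(1,'r'): —

2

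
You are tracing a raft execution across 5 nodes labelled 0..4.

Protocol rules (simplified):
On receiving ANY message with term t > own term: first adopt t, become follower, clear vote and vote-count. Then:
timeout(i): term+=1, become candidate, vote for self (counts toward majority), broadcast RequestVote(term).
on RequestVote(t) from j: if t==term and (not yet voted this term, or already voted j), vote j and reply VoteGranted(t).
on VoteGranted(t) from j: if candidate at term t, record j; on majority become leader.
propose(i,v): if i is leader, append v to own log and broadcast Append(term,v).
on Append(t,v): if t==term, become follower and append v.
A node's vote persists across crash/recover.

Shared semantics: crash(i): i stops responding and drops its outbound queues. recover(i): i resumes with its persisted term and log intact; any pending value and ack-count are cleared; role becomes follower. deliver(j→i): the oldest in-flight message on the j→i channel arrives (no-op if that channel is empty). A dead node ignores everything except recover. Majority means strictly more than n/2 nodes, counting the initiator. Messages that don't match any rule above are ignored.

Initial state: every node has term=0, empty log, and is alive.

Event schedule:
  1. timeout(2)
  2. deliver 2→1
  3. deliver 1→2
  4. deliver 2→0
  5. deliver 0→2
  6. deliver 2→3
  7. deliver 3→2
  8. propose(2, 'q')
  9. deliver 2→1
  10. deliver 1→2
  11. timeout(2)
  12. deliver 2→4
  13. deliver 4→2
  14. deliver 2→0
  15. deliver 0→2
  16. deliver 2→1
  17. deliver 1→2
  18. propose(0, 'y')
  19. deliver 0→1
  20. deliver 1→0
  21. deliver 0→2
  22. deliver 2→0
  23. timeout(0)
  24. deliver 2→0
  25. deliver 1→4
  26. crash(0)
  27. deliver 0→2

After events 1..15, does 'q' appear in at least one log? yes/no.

[1] timeout(2) → N2(cand t1 [-])
[2] deliver 2→1 → N1(foll t1 [-])
[3] deliver 1→2 → ∅
[4] deliver 2→0 → N0(foll t1 [-])
[5] deliver 0→2 → N2(lead t1 [-])
[6] deliver 2→3 → N3(foll t1 [-])
[7] deliver 3→2 → ∅
[8] propose(2,'q') → N2(lead t1 [q])
[9] deliver 2→1 → N1(foll t1 [q])
[10] deliver 1→2 → ∅
[11] timeout(2) → N2(cand t2 [q])
[12] deliver 2→4 → N4(foll t1 [-])
[13] deliver 4→2 → ∅
[14] deliver 2→0 → N0(foll t1 [q])
[15] deliver 0→2 → ∅

yes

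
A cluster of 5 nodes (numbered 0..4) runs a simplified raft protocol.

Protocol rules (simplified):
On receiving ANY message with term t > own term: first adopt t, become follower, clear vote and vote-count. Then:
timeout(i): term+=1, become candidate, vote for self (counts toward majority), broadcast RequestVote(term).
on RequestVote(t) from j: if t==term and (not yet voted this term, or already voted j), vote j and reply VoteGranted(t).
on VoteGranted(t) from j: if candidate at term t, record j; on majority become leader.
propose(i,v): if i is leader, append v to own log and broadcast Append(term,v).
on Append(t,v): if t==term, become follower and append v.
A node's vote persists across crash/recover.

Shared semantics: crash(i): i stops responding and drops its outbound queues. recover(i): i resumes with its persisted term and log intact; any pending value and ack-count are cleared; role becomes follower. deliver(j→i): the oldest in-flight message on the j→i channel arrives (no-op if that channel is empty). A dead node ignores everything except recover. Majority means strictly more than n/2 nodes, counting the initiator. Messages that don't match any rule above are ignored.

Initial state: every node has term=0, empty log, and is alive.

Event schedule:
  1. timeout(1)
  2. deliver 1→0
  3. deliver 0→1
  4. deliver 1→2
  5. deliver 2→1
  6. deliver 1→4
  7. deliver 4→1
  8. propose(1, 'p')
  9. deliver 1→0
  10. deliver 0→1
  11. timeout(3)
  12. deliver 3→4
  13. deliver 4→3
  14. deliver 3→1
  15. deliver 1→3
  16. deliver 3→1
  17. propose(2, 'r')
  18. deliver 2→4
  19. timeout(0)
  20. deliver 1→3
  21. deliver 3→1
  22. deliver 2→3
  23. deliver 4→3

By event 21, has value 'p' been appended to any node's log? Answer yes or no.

yes

after 1 — timeout(1): n1:cand/t1/[-]
after 2 — deliver 1→0: n0:foll/t1/[-]
after 3 — deliver 0→1: ·
after 4 — deliver 1→2: n2:foll/t1/[-]
after 5 — deliver 2→1: n1:lead/t1/[-]
after 6 — deliver 1→4: n4:foll/t1/[-]
after 7 — deliver 4→1: ·
after 8 — propose(1,'p'): n1:lead/t1/[p]
after 9 — deliver 1→0: n0:foll/t1/[p]
after 10 — deliver 0→1: ·
after 11 — timeout(3): n3:cand/t1/[-]
after 12 — deliver 3→4: ·
after 13 — deliver 4→3: ·
after 14 — deliver 3→1: ·
after 15 — deliver 1→3: ·
after 16 — deliver 3→1: ·
after 17 — propose(2,'r'): ·
after 18 — deliver 2→4: ·
after 19 — timeout(0): n0:cand/t2/[p]
after 20 — deliver 1→3: n3:foll/t1/[p]
after 21 — deliver 3→1: ·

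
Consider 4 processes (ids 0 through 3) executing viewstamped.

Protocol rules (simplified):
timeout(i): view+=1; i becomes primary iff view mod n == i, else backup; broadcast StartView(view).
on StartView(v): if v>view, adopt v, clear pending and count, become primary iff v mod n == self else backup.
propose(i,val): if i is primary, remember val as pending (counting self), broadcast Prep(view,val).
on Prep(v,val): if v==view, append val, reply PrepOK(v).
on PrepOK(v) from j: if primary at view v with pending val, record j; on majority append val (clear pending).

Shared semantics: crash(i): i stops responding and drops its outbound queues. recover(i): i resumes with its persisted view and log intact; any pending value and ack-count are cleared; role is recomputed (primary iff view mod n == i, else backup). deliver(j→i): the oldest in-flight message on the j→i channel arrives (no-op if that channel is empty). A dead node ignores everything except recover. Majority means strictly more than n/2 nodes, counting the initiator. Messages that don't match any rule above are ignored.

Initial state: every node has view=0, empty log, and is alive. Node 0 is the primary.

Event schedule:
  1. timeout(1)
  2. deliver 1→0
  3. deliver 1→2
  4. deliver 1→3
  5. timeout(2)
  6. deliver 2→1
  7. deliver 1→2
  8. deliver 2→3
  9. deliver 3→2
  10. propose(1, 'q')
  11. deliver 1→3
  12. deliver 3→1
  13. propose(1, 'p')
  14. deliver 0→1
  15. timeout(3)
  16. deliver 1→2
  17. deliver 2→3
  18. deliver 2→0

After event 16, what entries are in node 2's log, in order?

[1] timeout(1) → N1(prim v1 [-])
[2] deliver 1→0 → N0(back v1 [-])
[3] deliver 1→2 → N2(back v1 [-])
[4] deliver 1→3 → N3(back v1 [-])
[5] timeout(2) → N2(prim v2 [-])
[6] deliver 2→1 → N1(back v2 [-])
[7] deliver 1→2 → ∅
[8] deliver 2→3 → N3(back v2 [-])
[9] deliver 3→2 → ∅
[10] propose(1,'q') → ∅
[11] deliver 1→3 → ∅
[12] deliver 3→1 → ∅
[13] propose(1,'p') → ∅
[14] deliver 0→1 → ∅
[15] timeout(3) → N3(prim v3 [-])
[16] deliver 1→2 → ∅

empty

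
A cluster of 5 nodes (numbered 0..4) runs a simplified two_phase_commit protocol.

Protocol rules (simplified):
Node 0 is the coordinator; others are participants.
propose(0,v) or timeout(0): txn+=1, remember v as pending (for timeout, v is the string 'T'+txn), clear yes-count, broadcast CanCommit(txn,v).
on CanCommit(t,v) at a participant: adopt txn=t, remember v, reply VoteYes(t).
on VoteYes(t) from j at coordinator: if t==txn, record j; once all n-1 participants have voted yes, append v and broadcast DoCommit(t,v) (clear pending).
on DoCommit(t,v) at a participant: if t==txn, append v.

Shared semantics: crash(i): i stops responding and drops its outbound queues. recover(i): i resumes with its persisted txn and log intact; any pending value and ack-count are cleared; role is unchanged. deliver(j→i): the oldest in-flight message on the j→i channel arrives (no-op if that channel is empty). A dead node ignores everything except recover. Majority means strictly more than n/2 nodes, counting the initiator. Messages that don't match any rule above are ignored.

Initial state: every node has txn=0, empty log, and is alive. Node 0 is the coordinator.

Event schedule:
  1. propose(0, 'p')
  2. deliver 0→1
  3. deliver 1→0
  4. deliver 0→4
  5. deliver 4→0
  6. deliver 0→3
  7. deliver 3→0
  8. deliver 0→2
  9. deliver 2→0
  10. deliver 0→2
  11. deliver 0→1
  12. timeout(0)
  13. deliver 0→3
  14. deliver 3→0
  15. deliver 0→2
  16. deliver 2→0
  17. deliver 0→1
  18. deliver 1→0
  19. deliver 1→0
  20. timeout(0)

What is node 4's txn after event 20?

1

1. propose(0,'p'):  <0:coor t1 ->
2. deliver 0→1:  <1:part t1 ->
3. deliver 1→0:  nop
4. deliver 0→4:  <4:part t1 ->
5. deliver 4→0:  nop
6. deliver 0→3:  <3:part t1 ->
7. deliver 3→0:  nop
8. deliver 0→2:  <2:part t1 ->
9. deliver 2→0:  <0:coor t1 p>
10. deliver 0→2:  <2:part t1 p>
11. deliver 0→1:  <1:part t1 p>
12. timeout(0):  <0:coor t2 p>
13. deliver 0→3:  <3:part t1 p>
14. deliver 3→0:  nop
15. deliver 0→2:  <2:part t2 p>
16. deliver 2→0:  nop
17. deliver 0→1:  <1:part t2 p>
18. deliver 1→0:  nop
19. deliver 1→0:  nop
20. timeout(0):  <0:coor t3 p>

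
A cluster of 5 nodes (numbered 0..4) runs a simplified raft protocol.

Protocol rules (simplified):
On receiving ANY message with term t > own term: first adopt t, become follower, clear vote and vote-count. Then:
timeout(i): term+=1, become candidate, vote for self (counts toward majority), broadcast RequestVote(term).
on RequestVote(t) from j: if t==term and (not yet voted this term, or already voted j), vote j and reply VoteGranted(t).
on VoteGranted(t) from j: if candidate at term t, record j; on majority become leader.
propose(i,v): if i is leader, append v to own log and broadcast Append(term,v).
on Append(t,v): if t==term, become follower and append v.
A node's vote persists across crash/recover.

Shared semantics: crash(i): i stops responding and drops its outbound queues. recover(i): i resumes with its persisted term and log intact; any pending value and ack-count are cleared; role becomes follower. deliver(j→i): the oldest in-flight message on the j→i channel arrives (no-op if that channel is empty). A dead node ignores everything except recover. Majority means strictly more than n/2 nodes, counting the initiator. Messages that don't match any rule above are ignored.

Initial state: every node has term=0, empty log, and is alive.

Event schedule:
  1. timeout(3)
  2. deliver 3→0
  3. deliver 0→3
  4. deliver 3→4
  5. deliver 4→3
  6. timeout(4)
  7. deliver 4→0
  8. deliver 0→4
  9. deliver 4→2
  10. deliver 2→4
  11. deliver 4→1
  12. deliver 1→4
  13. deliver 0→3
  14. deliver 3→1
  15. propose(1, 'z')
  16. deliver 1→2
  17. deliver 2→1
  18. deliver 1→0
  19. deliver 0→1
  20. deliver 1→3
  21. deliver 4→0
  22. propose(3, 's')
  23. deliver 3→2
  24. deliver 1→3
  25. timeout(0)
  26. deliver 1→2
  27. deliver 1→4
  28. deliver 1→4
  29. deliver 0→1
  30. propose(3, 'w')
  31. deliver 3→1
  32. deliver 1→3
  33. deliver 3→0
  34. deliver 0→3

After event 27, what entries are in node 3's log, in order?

s

step 1 timeout(3): 3={cand,t=1,log=-}
step 2 deliver 3→0: 0={foll,t=1,log=-}
step 3 deliver 0→3: —
step 4 deliver 3→4: 4={foll,t=1,log=-}
step 5 deliver 4→3: 3={lead,t=1,log=-}
step 6 timeout(4): 4={cand,t=2,log=-}
step 7 deliver 4→0: 0={foll,t=2,log=-}
step 8 deliver 0→4: —
step 9 deliver 4→2: 2={foll,t=2,log=-}
step 10 deliver 2→4: 4={lead,t=2,log=-}
step 11 deliver 4→1: 1={foll,t=2,log=-}
step 12 deliver 1→4: —
step 13 deliver 0→3: —
step 14 deliver 3→1: —
step 15 propose(1,'z'): —
step 16 deliver 1→2: —
step 17 deliver 2→1: —
step 18 deliver 1→0: —
step 19 deliver 0→1: —
step 20 deliver 1→3: —
step 21 deliver 4→0: —
step 22 propose(3,'s'): 3={lead,t=1,log=s}
step 23 deliver 3→2: —
step 24 deliver 1→3: —
step 25 timeout(0): 0={cand,t=3,log=-}
step 26 deliver 1→2: —
step 27 deliver 1→4: —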